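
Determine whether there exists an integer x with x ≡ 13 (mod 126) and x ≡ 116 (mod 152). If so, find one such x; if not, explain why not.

Reduce both congruences modulo 2, which divides 126 and 152: they say x ≡ 13 (mod 2) and x ≡ 116 (mod 2).
But 13 mod 2 = 1 while 116 mod 2 = 0, a contradiction.
So no integer satisfies both congruences.

No such integer exists.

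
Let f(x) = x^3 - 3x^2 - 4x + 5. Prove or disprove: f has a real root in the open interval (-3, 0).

Yes, f has a root in the interval.

f(-3) = -37 and f(0) = 5, which have opposite signs.
As a polynomial, f is continuous on every closed interval.
By the Intermediate Value Theorem f must vanish at some point of (-3, 0).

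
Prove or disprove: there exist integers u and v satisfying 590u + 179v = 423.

u = 35, v = -113

Since gcd(590, 179) = 1, every integer is an integer combination of 590 and 179.
Run the Euclidean algorithm on 590 and 179: 590 = 3·179 + 53, 179 = 3·53 + 20, 53 = 2·20 + 13, 20 = 1·13 + 7, 13 = 1·7 + 6, 7 = 1·6 + 1, 6 = 6·1 + 0.
Unwinding: 1 = 7 − 1·6 = 7 − (13 − 1·7) = −13 + 2·7 = −13 + 2·(20 − 1·13) = 2·20 − 3·13 = 2·20 − 3·(53 − 2·20) = −3·53 + 8·20 = −3·53 + 8·(179 − 3·53) = 8·179 − 27·53 = 8·179 − 27·(590 − 3·179) = −27·590 + 89·179, i.e. 590·(-27) + 179·89 = 1.
Multiplying through by 423: u = (-27)·423 = -11421, v = 89·423 = 37647 is a solution.
The general solution is u = -11421 + 179k, v = 37647 − 590k; taking k = 64 gives the smaller pair u = 35, v = -113.
Indeed 590·35 + 179·(-113) = 20650 − 20227 = 423.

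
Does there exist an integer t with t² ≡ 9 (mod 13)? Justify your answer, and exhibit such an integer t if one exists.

t = 10

Take t = 10. Then 10² = 100 = 7·13 + 9, so 10² ≡ 9 (mod 13).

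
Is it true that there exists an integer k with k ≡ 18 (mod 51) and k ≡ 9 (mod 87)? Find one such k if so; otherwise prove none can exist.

k = 1140

gcd(51, 87) = 3. A simultaneous solution exists iff 18 ≡ 9 (mod 3); here 18 mod 3 = 0 = 9 mod 3, so it does.
Put k = 18 + 51t, so we need 51t ≡ 78 (mod 87), equivalently (divide by 3) 17t ≡ 26 (mod 29).
Since 17·12 = 204 = 7·29 + 1, the inverse of 17 mod 29 is 12.
Therefore t ≡ 12·26 = 312 ≡ 22 (mod 29).
Then k = 18 + 51·22 = 1140.
Verify: 1140 = 22·51 + 18 and 1140 = 13·87 + 9. ✓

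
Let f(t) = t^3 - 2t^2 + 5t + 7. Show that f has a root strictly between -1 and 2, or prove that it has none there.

f(-1) = -1 and f(2) = 17, which have opposite signs.
f is continuous everywhere (it is a polynomial), in particular on [-1, 2].
By the Intermediate Value Theorem, f takes the value 0 somewhere in the open interval.

Such a root exists.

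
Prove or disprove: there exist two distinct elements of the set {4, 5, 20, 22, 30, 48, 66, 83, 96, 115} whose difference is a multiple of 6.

Both 4 and 22 leave remainder 4 on division by 6; their difference 18 = 3·6 is a multiple of 6.

Yes: 4 and 22.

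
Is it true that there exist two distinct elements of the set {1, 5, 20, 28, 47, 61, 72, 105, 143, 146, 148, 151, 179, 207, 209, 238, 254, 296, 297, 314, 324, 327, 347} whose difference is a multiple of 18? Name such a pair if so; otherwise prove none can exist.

5 and 347 are such a pair.

Both 5 and 347 leave remainder 5 on division by 18; their difference 342 = 19·18 is a multiple of 18.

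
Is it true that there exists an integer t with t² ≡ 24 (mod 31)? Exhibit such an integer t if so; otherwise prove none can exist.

Apply Euler's criterion with the prime 31: 24 is a quadratic residue iff 24^15 ≡ 1 (mod 31), and a non-residue iff it is ≡ −1.
Repeated squaring mod 31: 24^2 = 576 ≡ 18; 24^4 ≡ 18² = 324 ≡ 14; 24^8 ≡ 14² = 196 ≡ 10.
Since 15 = 8 + 4 + 2 + 1, 24^15 ≡ 10 · 14 · 18 · 24; multiplying out mod 31: 10·14 = 140 ≡ 16, then 16·18 = 288 ≡ 9, then 9·24 = 216 ≡ 30. Thus 24^15 ≡ 30 ≡ −1 (mod 31).
By Euler's criterion 24 is a quadratic non-residue mod 31: no t satisfies t² ≡ 24 (mod 31).

No, no such integer exists.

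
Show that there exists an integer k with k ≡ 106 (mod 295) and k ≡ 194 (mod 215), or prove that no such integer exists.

gcd(295, 215) = 5. If k ≡ 106 (mod 295) and k ≡ 194 (mod 215), then k ≡ 106 (mod 5) and k ≡ 194 (mod 5).
These are incompatible: 106 − 194 = -88 is not divisible by 5.
So no integer satisfies both congruences.

There is no such integer.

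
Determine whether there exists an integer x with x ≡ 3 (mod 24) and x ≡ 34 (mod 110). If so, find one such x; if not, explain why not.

No, no such integer exists.

Both moduli are multiples of 2 = gcd(24, 110), so any solution would satisfy x ≡ 3 and x ≡ 34 modulo 2 simultaneously.
These are incompatible: 3 − 34 = -31 is not divisible by 2.
Hence the system has no solution.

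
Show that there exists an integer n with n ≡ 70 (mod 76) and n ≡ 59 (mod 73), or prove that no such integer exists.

gcd(76, 73) = 1, so the Chinese Remainder Theorem guarantees exactly one residue class mod 5548 satisfying both.
Any solution of the first congruence is n = 70 + 76t; substituting into the second, 76t ≡ 59 − 70 ≡ 62 (mod 73).
76 ≡ 3 (mod 73), so this reads 3t ≡ 62 (mod 73). To invert 3 modulo 73: 73 = 24·3 + 1, 3 = 3·1 + 0, and unwinding, 1 = 73 − 24·3. Thus 3⁻¹ ≡ -24 ≡ 49 (mod 73).
Multiplying by 49: t ≡ 49·62 = 3038 ≡ 45 (mod 73).
Taking t = 45 gives n = 70 + 76·45 = 3490.
Indeed 3490 ≡ 70 (mod 76) and 3490 ≡ 59 (mod 73).

n = 3490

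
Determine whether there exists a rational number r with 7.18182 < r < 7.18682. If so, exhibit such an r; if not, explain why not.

Scale by 27: the interval becomes (193.90914, 194.04414), which contains the integer 194.
Hence 194/27 is a rational number with 7.18182 < 194/27 < 7.18682.

r = 194/27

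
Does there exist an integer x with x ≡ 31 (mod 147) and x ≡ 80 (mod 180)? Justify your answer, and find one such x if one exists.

No, no such integer exists.

Both moduli are multiples of 3 = gcd(147, 180), so any solution would satisfy x ≡ 31 and x ≡ 80 modulo 3 simultaneously.
These are incompatible: 31 − 80 = -49 is not divisible by 3.
Hence the system has no solution.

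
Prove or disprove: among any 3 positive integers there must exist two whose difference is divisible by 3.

No, the set {15, 16, 17} is a counterexample.

Consider the 3 integers 15, 16, 17. They lie in distinct residue classes modulo 3, since 3 ≤ 3.
The differences between them range over 1, …, 2, none of which is divisible by 3.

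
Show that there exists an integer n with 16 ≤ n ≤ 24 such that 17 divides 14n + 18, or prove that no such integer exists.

n = 23

Scanning upward from n = 16 gives 242, 256, 270, 284, 298, 312, 326, none divisible by 17. At n = 23 we get 14·23 + 18 = 340, and 340 = 17·20.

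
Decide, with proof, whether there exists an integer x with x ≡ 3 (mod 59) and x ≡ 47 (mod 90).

x = 947

Since 59 and 90 share no common factor, CRT says the pair of congruences has a solution (unique mod 5310).
Write x = 3 + 59t and require 3 + 59t ≡ 47 (mod 90), i.e. 59t ≡ 44 (mod 90).
To invert 59 modulo 90: 90 = 1·59 + 31, 59 = 1·31 + 28, 31 = 1·28 + 3, 28 = 9·3 + 1, 3 = 3·1 + 0, and unwinding, 1 = 28 − 9·3 = 28 − 9·(31 − 1·28) = −9·31 + 10·28 = −9·31 + 10·(59 − 1·31) = 10·59 − 19·31 = 10·59 − 19·(90 − 1·59) = −19·90 + 29·59. Thus 59⁻¹ ≡ 29 (mod 90).
Therefore t ≡ 29·44 = 1276 ≡ 16 (mod 90).
With t = 16: x = 3 + 59·16 = 947.
Indeed 947 ≡ 3 (mod 59) and 947 ≡ 47 (mod 90).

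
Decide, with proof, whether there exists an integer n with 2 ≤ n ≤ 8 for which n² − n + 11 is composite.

The values for n = 2, 3, …, 8 are 13, 17, 23, 31, 41, 53, 67, and each of these is prime.
So no value in the range makes the expression composite.

No such integer n in that range exists.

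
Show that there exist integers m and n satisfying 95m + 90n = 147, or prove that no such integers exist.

No such integers exist.

Both 95 and 90 are divisible by gcd(95, 90) = 5, hence so is any combination 95m + 90n.
However 147 leaves remainder 2 on division by 5.
Hence no integers m, n satisfy the equation.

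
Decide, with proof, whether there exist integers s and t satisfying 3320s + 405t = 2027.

No such integers exist.

Both 3320 and 405 are divisible by gcd(3320, 405) = 5, hence so is any combination 3320s + 405t.
But 2027 = 5·405 + 2, so 5 ∤ 2027.
Hence no integers s, t satisfy the equation.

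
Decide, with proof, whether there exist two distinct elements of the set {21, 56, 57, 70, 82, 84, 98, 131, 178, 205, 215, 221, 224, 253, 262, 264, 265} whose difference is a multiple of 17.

No, no such pair exists.

Reduce each element modulo 17: 21↦4, 56↦5, 57↦6, 70↦2, 82↦14, 84↦16, 98↦13, 131↦12, 178↦8, 205↦1, 215↦11, 221↦0, 224↦3, 253↦15, 262↦7, 264↦9, 265↦10.
These 17 residues are pairwise different, hence no difference of two elements is divisible by 17.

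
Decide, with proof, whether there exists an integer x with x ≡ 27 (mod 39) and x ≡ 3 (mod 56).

x = 339

Since 39 and 56 share no common factor, CRT says the pair of congruences has a solution (unique mod 2184).
Any solution of the first congruence is x = 27 + 39t; substituting into the second, 39t ≡ 3 − 27 ≡ 32 (mod 56).
Since 39·23 = 897 = 16·56 + 1, the inverse of 39 mod 56 is 23.
Multiplying by 23: t ≡ 23·32 = 736 ≡ 8 (mod 56).
With t = 8: x = 27 + 39·8 = 339.
Verify: 339 = 8·39 + 27 and 339 = 6·56 + 3. ✓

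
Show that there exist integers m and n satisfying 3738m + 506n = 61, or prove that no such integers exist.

gcd(3738, 506) = 2, so every integer of the form 3738m + 506n is a multiple of 2.
But 61 = 2·30 + 1, so 2 ∤ 61.
Therefore 3738m + 506n = 61 has no solution in integers.

No, no such integers exist.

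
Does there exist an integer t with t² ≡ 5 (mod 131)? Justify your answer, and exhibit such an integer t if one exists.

t = 23 works: 23² = 529, and 529 − 5 = 524 = 4·131.

t = 23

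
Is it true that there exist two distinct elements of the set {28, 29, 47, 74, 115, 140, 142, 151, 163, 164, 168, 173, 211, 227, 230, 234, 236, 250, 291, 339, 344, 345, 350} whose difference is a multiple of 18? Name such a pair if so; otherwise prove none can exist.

29 mod 18 = 11 and 47 mod 18 = 11, so 47 − 29 = 18 = 1·18.

Yes: 29 and 47.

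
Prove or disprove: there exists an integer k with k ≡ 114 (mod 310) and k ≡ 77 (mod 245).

There is no such integer.

Reduce both congruences modulo 5, which divides 310 and 245: they say k ≡ 114 (mod 5) and k ≡ 77 (mod 5).
These are incompatible: 114 − 77 = 37 is not divisible by 5.
Therefore no such k exists.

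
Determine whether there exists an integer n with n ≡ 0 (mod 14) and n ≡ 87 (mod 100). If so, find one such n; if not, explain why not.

No, no such integer exists.

Reduce both congruences modulo 2, which divides 14 and 100: they say n ≡ 0 (mod 2) and n ≡ 87 (mod 2).
However 0 ≡ 0 and 87 ≡ 1 (mod 2), and 0 ≠ 1.
Hence the system has no solution.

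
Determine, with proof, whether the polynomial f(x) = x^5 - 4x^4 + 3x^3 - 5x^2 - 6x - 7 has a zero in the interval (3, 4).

Such a root exists.

f(3) = -70 and f(4) = 81, which have opposite signs.
Since f is a polynomial it is continuous on [3, 4].
By the Intermediate Value Theorem, f takes the value 0 somewhere in the open interval.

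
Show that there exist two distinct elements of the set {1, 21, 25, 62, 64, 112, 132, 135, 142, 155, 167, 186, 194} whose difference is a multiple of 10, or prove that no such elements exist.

1 and 21 are such a pair.

Both 1 and 21 leave remainder 1 on division by 10; their difference 20 = 2·10 is a multiple of 10.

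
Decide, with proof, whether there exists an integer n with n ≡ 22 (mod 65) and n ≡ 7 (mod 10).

n = 87

Here gcd(65, 10) = 5, and both 22 and 7 leave remainder 2 mod 5, so the system is consistent.
The integers ≡ 22 (mod 65) are 22, 87, …; their remainders mod 10 are 2, 7, so n = 87 is the first that is ≡ 7 (mod 10).
Check: 87 mod 65 = 22, 87 mod 10 = 7. ✓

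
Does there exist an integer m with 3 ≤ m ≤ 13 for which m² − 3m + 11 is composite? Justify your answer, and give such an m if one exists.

m = 5

At m = 5: 5² − 3·5 + 11 = 21 = 3·7, which is composite.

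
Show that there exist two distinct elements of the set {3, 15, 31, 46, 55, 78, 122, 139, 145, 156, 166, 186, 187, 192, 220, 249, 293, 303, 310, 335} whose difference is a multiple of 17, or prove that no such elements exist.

3 mod 17 = 3 and 122 mod 17 = 3, so 122 − 3 = 119 = 7·17.

Yes: 3 and 122.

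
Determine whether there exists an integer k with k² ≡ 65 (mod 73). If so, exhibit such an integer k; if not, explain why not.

k = 24 works: 24² = 576, and 576 − 65 = 511 = 7·73.

k = 24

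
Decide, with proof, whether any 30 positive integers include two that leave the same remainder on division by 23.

Yes, this is always true.

There are exactly 23 possible remainders on division by 23.
Placing 30 integers into 23 classes, some class receives at least two — say a and b.
That is, a and b leave the same remainder on division by 23, as claimed.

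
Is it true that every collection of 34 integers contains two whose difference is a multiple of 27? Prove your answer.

Yes, this is always true.

Each integer lies in one of the 27 residue classes modulo 27.
Placing 34 integers into 27 classes, some class receives at least two — say a and b.
Their difference a − b is then a multiple of 27.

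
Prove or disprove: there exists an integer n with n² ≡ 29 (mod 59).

Take n = 18. Then 18² = 324 = 5·59 + 29, so 18² ≡ 29 (mod 59).

n = 18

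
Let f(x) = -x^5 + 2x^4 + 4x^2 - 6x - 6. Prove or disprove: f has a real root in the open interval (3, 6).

f has no root in that interval.

f(3) = -69 and f(6) = -5082, both negative, so a sign-change argument is unavailable; we show f keeps this sign on the whole interval.
Substitute x = 3 + u, where 0 < u < 3 on the interval. Expanding, f(3 + u) = -u^5 - 13u^4 - 66u^3 - 158u^2 - 171u - 69.
All 6 nonzero coefficients of this polynomial in u are negative; hence for u > 0 the value is a sum of negative terms (the constant -69 among them).
So f is strictly negative on (3, 6); no root exists in the interval.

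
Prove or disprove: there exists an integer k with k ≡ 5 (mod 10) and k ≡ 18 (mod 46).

Reduce both congruences modulo 2, which divides 10 and 46: they say k ≡ 5 (mod 2) and k ≡ 18 (mod 2).
But 5 mod 2 = 1 while 18 mod 2 = 0, a contradiction.
So no integer satisfies both congruences.

No, no such integer exists.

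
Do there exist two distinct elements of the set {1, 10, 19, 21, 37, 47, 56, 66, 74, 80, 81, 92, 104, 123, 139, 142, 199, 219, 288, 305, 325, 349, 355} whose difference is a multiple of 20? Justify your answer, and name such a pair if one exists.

1 mod 20 = 1 and 21 mod 20 = 1, so 21 − 1 = 20 = 1·20.

Yes: 1 and 21.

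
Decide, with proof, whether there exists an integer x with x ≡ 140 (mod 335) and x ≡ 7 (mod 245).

No, no such integer exists.

Both moduli are multiples of 5 = gcd(335, 245), so any solution would satisfy x ≡ 140 and x ≡ 7 modulo 5 simultaneously.
But 140 mod 5 = 0 while 7 mod 5 = 2, a contradiction.
Therefore no such x exists.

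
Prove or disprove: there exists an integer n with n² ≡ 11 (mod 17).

Computing n² mod 17 for n = 0, 1, …, 8 (enough, by the symmetry n ↦ 17 − n) gives 0, 1, 4, 9, 16, 8, 2, 15, 13.
So the quadratic residues mod 17 are {0, 1, 2, 4, 8, 9, 13, 15, 16}, and 11 is not among them.
Hence no integer n has n² ≡ 11 (mod 17).

No, no such integer exists.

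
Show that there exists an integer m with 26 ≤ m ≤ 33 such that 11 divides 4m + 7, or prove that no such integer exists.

No such integer m in that range exists.

The values of 4m + 7 for m = 26, 27, …, 33 are 111, 115, 119, 123, 127, 131, 135, 139; reduced mod 11 these are 1, 5, 9, 2, 6, 10, 3, 7.
Since 0 is absent from this list, 11 ∤ 4m + 7 for every m with 26 ≤ m ≤ 33.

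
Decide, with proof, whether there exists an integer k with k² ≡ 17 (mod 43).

k = 24

k = 24 works: 24² = 576, and 576 − 17 = 559 = 13·43.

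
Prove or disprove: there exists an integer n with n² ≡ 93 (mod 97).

n = 44 works: 44² = 1936, and 1936 − 93 = 1843 = 19·97.

n = 44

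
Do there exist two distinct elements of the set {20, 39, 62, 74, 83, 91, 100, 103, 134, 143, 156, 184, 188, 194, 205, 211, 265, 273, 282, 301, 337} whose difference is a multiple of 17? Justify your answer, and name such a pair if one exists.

Both 20 and 156 leave remainder 3 on division by 17; their difference 136 = 8·17 is a multiple of 17.

20 and 156 are such a pair.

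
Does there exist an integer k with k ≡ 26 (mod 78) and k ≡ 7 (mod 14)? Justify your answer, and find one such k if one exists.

No such integer exists.

Both moduli are multiples of 2 = gcd(78, 14), so any solution would satisfy k ≡ 26 and k ≡ 7 modulo 2 simultaneously.
But 26 mod 2 = 0 while 7 mod 2 = 1, a contradiction.
So no integer satisfies both congruences.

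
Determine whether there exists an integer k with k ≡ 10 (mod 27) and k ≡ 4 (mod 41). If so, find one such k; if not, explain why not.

k = 496

The moduli 27 and 41 are coprime, so by the Chinese Remainder Theorem a unique solution modulo 1107 exists.
Any solution of the first congruence is k = 10 + 27t; substituting into the second, 27t ≡ 4 − 10 ≡ 35 (mod 41).
Note 27·38 = 1026 ≡ 1 (mod 41) (as 1026 − 1 = 25·41), so 27⁻¹ ≡ 38.
Multiplying by 38: t ≡ 38·35 = 1330 ≡ 18 (mod 41).
Taking t = 18 gives k = 10 + 27·18 = 496.
Indeed 496 ≡ 10 (mod 27) and 496 ≡ 4 (mod 41).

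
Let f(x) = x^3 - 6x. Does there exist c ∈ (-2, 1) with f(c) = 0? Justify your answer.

Such a root exists.

f(-2) = 4 and f(1) = -5, which have opposite signs.
As a polynomial, f is continuous on every closed interval.
So by the Intermediate Value Theorem there is a c strictly between -2 and 1 with f(c) = 0.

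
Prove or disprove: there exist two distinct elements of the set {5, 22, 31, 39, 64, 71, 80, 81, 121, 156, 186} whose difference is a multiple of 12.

Reduce each element modulo 12: 5↦5, 22↦10, 31↦7, 39↦3, 64↦4, 71↦11, 80↦8, 81↦9, 121↦1, 156↦0, 186↦6.
No residue repeats among the 11 elements, so no pair has difference ≡ 0 (mod 12).

No, no such pair exists.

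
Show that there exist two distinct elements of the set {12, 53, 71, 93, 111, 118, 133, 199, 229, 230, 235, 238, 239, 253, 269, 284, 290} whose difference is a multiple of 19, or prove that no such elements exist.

There is no such pair.

Residues mod 19: 12↦12, 53↦15, 71↦14, 93↦17, 111↦16, 118↦4, 133↦0, 199↦9, 229↦1, 230↦2, 235↦7, 238↦10, 239↦11, 253↦6, 269↦3, 284↦18, 290↦5.
These 17 residues are pairwise different, hence no difference of two elements is divisible by 19.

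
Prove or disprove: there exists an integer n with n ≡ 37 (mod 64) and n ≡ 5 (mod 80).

n = 165

The moduli are not coprime: gcd(64, 80) = 16. Compatibility requires 16 ∣ (5 − 37) = -32, which holds, so solutions exist.
Step through n = 37, 37 + 64, 37 + 2·64, …: the values 37, 101, 165 reduce mod 80 to 37, 21, 5. The value 165 hits 5.
Indeed 165 ≡ 37 (mod 64) and 165 ≡ 5 (mod 80).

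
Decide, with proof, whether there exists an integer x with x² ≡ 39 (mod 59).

No such integer exists.

59 is prime, so by Euler's criterion 39 is a square mod 59 iff 39^((59−1)/2) = 39^29 ≡ 1 (mod 59).
Repeated squaring mod 59: 39^2 = 1521 ≡ 46; 39^4 ≡ 46² = 2116 ≡ 51; 39^8 ≡ 51² = 2601 ≡ 5; 39^16 ≡ 5² = 25 ≡ 25.
Since 29 = 16 + 8 + 4 + 1, 39^29 ≡ 25 · 5 · 51 · 39; multiplying out mod 59: 25·5 = 125 ≡ 7, then 7·51 = 357 ≡ 3, then 3·39 = 117 ≡ 58. Thus 39^29 ≡ 58 ≡ −1 (mod 59).
By Euler's criterion 39 is a quadratic non-residue mod 59: no x satisfies x² ≡ 39 (mod 59).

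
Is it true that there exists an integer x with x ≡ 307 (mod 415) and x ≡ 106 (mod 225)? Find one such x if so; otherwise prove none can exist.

No such integer exists.

Reduce both congruences modulo 5, which divides 415 and 225: they say x ≡ 307 (mod 5) and x ≡ 106 (mod 5).
However 307 ≡ 2 and 106 ≡ 1 (mod 5), and 2 ≠ 1.
Therefore no such x exists.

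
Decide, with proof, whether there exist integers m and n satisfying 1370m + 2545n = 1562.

There are no such integers.

Both 1370 and 2545 are divisible by gcd(1370, 2545) = 5, hence so is any combination 1370m + 2545n.
However 1562 leaves remainder 2 on division by 5.
Therefore 1370m + 2545n = 1562 has no solution in integers.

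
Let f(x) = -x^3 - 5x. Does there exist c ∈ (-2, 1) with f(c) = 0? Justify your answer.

f(-2) = 18 and f(1) = -6, which have opposite signs.
f is continuous everywhere (it is a polynomial), in particular on [-2, 1].
So by the Intermediate Value Theorem there is a c strictly between -2 and 1 with f(c) = 0.

Such a root exists.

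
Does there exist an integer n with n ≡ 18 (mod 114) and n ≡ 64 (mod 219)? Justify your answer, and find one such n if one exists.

Both moduli are multiples of 3 = gcd(114, 219), so any solution would satisfy n ≡ 18 and n ≡ 64 modulo 3 simultaneously.
But 18 mod 3 = 0 while 64 mod 3 = 1, a contradiction.
Therefore no such n exists.

No, no such integer exists.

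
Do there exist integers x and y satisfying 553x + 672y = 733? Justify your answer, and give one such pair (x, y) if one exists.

Any value of 553x + 672y is a multiple of gcd(553, 672) = 7.
But 733 = 7·104 + 5, so 7 ∤ 733.
So the equation is unsolvable over ℤ.

There are no such integers.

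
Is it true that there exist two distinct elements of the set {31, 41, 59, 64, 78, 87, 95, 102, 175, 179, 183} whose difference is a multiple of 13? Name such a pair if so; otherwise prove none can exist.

No such pair exists.

Reduce each element modulo 13: 31↦5, 41↦2, 59↦7, 64↦12, 78↦0, 87↦9, 95↦4, 102↦11, 175↦6, 179↦10, 183↦1.
All 11 residues are distinct, so no two elements differ by a multiple of 13.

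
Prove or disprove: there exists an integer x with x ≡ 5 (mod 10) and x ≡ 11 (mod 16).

Here gcd(10, 16) = 2, and both 5 and 11 leave remainder 1 mod 2, so the system is consistent.
Step through x = 5, 5 + 10, 5 + 2·10, …: the values 5, 15, 25, 35, 45, 55, 65, 75 reduce mod 16 to 5, 15, 9, 3, 13, 7, 1, 11. The value 75 hits 11.
Check: 75 mod 10 = 5, 75 mod 16 = 11. ✓

x = 75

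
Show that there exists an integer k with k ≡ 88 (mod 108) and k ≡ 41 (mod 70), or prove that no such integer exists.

No, no such integer exists.

Both moduli are multiples of 2 = gcd(108, 70), so any solution would satisfy k ≡ 88 and k ≡ 41 modulo 2 simultaneously.
But 88 mod 2 = 0 while 41 mod 2 = 1, a contradiction.
So no integer satisfies both congruences.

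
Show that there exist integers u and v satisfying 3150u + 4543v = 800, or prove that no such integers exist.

Both 3150 and 4543 are divisible by gcd(3150, 4543) = 7, hence so is any combination 3150u + 4543v.
However 800 leaves remainder 2 on division by 7.
Hence no integers u, v satisfy the equation.

No such integers exist.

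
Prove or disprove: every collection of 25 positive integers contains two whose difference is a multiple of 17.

Yes.

There are exactly 17 possible remainders on division by 17.
With 25 integers and only 17 classes, the pigeonhole principle forces two of them, say a and b, into the same class.
Equal remainders mean a − b ≡ 0 (mod 17), so 17 divides their difference.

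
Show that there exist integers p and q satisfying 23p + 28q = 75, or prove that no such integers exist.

23 and 28 are coprime, so 23p + 28q ranges over all of ℤ.
Dividing repeatedly: 28 = 1·23 + 5, 23 = 4·5 + 3, 5 = 1·3 + 2, 3 = 1·2 + 1, 2 = 2·1 + 0.
Back-substituting, 1 = 3 − 1·2 = 3 − (5 − 1·3) = −5 + 2·3 = −5 + 2·(23 − 4·5) = 2·23 − 9·5 = 2·23 − 9·(28 − 1·23) = −9·28 + 11·23; that is, 23·11 + 28·(-9) = 1.
Multiplying through by 75: p = 11·75 = 825, q = (-9)·75 = -675 is a solution.
Subtracting 29·28 from p and adding 29·23 to q gives the tidier solution (13, -8).
Check: 23·13 + 28·(-8) = 299 − 224 = 75. ✓

p = 13, q = -8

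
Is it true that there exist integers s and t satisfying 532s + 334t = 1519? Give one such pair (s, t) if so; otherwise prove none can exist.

Any value of 532s + 334t is a multiple of gcd(532, 334) = 2.
However 1519 leaves remainder 1 on division by 2.
Therefore 532s + 334t = 1519 has no solution in integers.

No, no such integers exist.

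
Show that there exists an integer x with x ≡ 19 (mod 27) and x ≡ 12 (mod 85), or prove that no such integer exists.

gcd(27, 85) = 1, so the Chinese Remainder Theorem guarantees exactly one residue class mod 2295 satisfying both.
Write x = 19 + 27t and require 19 + 27t ≡ 12 (mod 85), i.e. 27t ≡ 78 (mod 85).
Note 27·63 = 1701 ≡ 1 (mod 85) (as 1701 − 1 = 20·85), so 27⁻¹ ≡ 63.
Therefore t ≡ 63·78 = 4914 ≡ 69 (mod 85).
Taking t = 69 gives x = 19 + 27·69 = 1882.
Verify: 1882 = 69·27 + 19 and 1882 = 22·85 + 12. ✓

x = 1882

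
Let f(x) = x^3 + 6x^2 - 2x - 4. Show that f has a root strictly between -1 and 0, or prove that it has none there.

f(-1) = 3 and f(0) = -4, which have opposite signs.
Since f is a polynomial it is continuous on [-1, 0].
By the Intermediate Value Theorem, f takes the value 0 somewhere in the open interval.

Yes, f has a root in the interval.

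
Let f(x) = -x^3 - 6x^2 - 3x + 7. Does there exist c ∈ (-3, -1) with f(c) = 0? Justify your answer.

Yes, f has a root in the interval.

f(-3) = -11 and f(-1) = 5, which have opposite signs.
As a polynomial, f is continuous on every closed interval.
By the Intermediate Value Theorem f must vanish at some point of (-3, -1).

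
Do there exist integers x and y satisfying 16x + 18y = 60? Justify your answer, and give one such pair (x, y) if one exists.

x = 6, y = -2

gcd(16, 18) = 2, and 2 divides 60, so integer solutions exist.
Dividing through by 2 reduces the equation to 8x + 9y = 30.
Dividing repeatedly: 9 = 1·8 + 1, 8 = 8·1 + 0.
Back-substituting, 1 = 9 − 1·8; that is, 8·(-1) + 9·1 = 1.
Scaling by 30 gives the particular solution (x, y) = (-30, 30).
Shifting by a multiple of (9, −8) keeps it a solution: x = -30 + 4·9 = 6, y = 30 − 4·8 = -2.
Check: 16·6 + 18·(-2) = 96 − 36 = 60. ✓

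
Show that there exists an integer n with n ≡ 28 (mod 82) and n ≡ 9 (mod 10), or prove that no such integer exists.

No, no such integer exists.

gcd(82, 10) = 2. If n ≡ 28 (mod 82) and n ≡ 9 (mod 10), then n ≡ 28 (mod 2) and n ≡ 9 (mod 2).
But 28 mod 2 = 0 while 9 mod 2 = 1, a contradiction.
Therefore no such n exists.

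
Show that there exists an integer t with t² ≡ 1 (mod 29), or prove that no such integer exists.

t = 28 works: 28² = 784, and 784 − 1 = 783 = 27·29.

t = 28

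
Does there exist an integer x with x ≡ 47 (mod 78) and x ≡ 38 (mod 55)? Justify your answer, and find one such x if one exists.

The moduli 78 and 55 are coprime, so by the Chinese Remainder Theorem a unique solution modulo 4290 exists.
Write x = 47 + 78t and require 47 + 78t ≡ 38 (mod 55), i.e. 78t ≡ 46 (mod 55).
78 ≡ 23 (mod 55), so this reads 23t ≡ 46 (mod 55). Note 23·12 = 276 ≡ 1 (mod 55) (as 276 − 1 = 5·55), so 23⁻¹ ≡ 12.
Multiplying by 12: t ≡ 12·46 = 552 ≡ 2 (mod 55).
Taking t = 2 gives x = 47 + 78·2 = 203.
Verify: 203 = 2·78 + 47 and 203 = 3·55 + 38. ✓

x = 203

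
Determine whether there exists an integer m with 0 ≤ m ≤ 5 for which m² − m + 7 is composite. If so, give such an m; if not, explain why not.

At m = 2: 2² − 2 + 7 = 9 = 3·3, which is composite.

m = 2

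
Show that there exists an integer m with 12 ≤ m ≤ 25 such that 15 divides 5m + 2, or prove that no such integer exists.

For m = 12, 13, …, 25 the values of 5m + 2 modulo 15 are 2, 7, 12, 2, 7, 12, 2, 7, 12, 2, 7, 12, 2, 7 respectively.
None is 0, so 15 never divides 5m + 2 on this range.

No such integer m in that range exists.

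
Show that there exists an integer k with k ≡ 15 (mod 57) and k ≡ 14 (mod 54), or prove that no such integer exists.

gcd(57, 54) = 3. If k ≡ 15 (mod 57) and k ≡ 14 (mod 54), then k ≡ 15 (mod 3) and k ≡ 14 (mod 3).
But 15 mod 3 = 0 while 14 mod 3 = 2, a contradiction.
So no integer satisfies both congruences.

No, no such integer exists.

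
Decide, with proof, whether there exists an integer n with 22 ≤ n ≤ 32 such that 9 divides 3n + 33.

n = 22

Try n = 22: 3·22 + 33 = 99 = 11·9, which is divisible by 9.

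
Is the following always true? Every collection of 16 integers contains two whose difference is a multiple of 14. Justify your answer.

Each integer lies in one of the 14 residue classes modulo 14.
With 16 integers and only 14 classes, the pigeonhole principle forces two of them, say a and b, into the same class.
Then a ≡ b (mod 14), i.e. 14 ∣ (a − b).

Yes, this is always true.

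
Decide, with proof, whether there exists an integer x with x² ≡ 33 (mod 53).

53 is prime, so by Euler's criterion 33 is a square mod 53 iff 33^((53−1)/2) = 33^26 ≡ 1 (mod 53).
Squaring successively (mod 53): 33^2 = 1089 ≡ 29; 33^4 ≡ 29² = 841 ≡ 46; 33^8 ≡ 46² = 2116 ≡ 49; 33^16 ≡ 49² = 2401 ≡ 16.
Since 26 = 16 + 8 + 2, 33^26 ≡ 16 · 49 · 29; multiplying out mod 53: 16·49 = 784 ≡ 42, then 42·29 = 1218 ≡ 52. Thus 33^26 ≡ 52 ≡ −1 (mod 53).
The value −1 means 33 is a non-residue modulo 53, so x² ≡ 33 (mod 53) is impossible.

No such integer exists.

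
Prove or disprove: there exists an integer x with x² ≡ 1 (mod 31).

x = 1

Take x = 1. Then 1² = 1, and since 0 ≤ 1 < 31 this is already reduced: 1² ≡ 1 (mod 31).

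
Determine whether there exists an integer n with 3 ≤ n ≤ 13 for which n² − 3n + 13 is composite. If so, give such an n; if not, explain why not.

n = 12

At n = 12: 12² − 3·12 + 13 = 121 = 11·11, which is composite.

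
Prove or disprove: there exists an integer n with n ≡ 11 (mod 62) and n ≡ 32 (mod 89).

Since 62 and 89 share no common factor, CRT says the pair of congruences has a solution (unique mod 5518).
Write n = 11 + 62t and require 11 + 62t ≡ 32 (mod 89), i.e. 62t ≡ 21 (mod 89).
Invert 62 mod 89 by the Euclidean algorithm: 89 = 1·62 + 27, 62 = 2·27 + 8, 27 = 3·8 + 3, 8 = 2·3 + 2, 3 = 1·2 + 1, 2 = 2·1 + 0; back-substituting, 1 = 3 − 1·2 = 3 − (8 − 2·3) = −8 + 3·3 = −8 + 3·(27 − 3·8) = 3·27 − 10·8 = 3·27 − 10·(62 − 2·27) = −10·62 + 23·27 = −10·62 + 23·(89 − 1·62) = 23·89 − 33·62. Hence 62·(-33) ≡ 1, so 62⁻¹ ≡ -33 ≡ 56 (mod 89).
Therefore t ≡ 56·21 = 1176 ≡ 19 (mod 89).
With t = 19: n = 11 + 62·19 = 1189.
Check: 1189 mod 62 = 11, 1189 mod 89 = 32. ✓

n = 1189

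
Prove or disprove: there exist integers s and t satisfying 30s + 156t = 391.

gcd(30, 156) = 6, so every integer of the form 30s + 156t is a multiple of 6.
But 391 = 6·65 + 1, so 6 ∤ 391.
Therefore 30s + 156t = 391 has no solution in integers.

There are no such integers.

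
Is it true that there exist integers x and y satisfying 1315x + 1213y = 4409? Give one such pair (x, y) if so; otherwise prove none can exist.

x = 840, y = -907

Since gcd(1315, 1213) = 1, every integer is an integer combination of 1315 and 1213.
Dividing repeatedly: 1315 = 1·1213 + 102, 1213 = 11·102 + 91, 102 = 1·91 + 11, 91 = 8·11 + 3, 11 = 3·3 + 2, 3 = 1·2 + 1, 2 = 2·1 + 0.
Unwinding: 1 = 3 − 1·2 = 3 − (11 − 3·3) = −11 + 4·3 = −11 + 4·(91 − 8·11) = 4·91 − 33·11 = 4·91 − 33·(102 − 1·91) = −33·102 + 37·91 = −33·102 + 37·(1213 − 11·102) = 37·1213 − 440·102 = 37·1213 − 440·(1315 − 1·1213) = −440·1315 + 477·1213, i.e. 1315·(-440) + 1213·477 = 1.
Times 4409: 1315·(-1939960) + 1213·2103093 = 4409, so (-1939960, 2103093) solves it.
Shifting by a multiple of (1213, −1315) keeps it a solution: x = -1939960 + 1600·1213 = 840, y = 2103093 − 1600·1315 = -907.
Indeed 1315·840 + 1213·(-907) = 1104600 − 1100191 = 4409.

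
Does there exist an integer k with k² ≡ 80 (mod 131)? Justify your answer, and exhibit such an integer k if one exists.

k = 92

Take k = 92. Then 92² = 8464 = 64·131 + 80, so 92² ≡ 80 (mod 131).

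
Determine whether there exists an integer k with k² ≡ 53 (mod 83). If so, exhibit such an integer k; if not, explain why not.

No such integer exists.

Apply Euler's criterion with the prime 83: 53 is a quadratic residue iff 53^41 ≡ 1 (mod 83), and a non-residue iff it is ≡ −1.
Repeated squaring mod 83: 53^2 = 2809 ≡ 70; 53^4 ≡ 70² = 4900 ≡ 3; 53^8 ≡ 3² = 9 ≡ 9; 53^16 ≡ 9² = 81 ≡ 81; 53^32 ≡ 81² = 6561 ≡ 4.
Since 41 = 32 + 8 + 1, 53^41 ≡ 4 · 9 · 53; multiplying out mod 83: 4·9 = 36 ≡ 36, then 36·53 = 1908 ≡ 82. Thus 53^41 ≡ 82 ≡ −1 (mod 83).
The value −1 means 53 is a non-residue modulo 83, so k² ≡ 53 (mod 83) is impossible.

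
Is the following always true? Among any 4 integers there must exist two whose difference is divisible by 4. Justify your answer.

Try 4 consecutive integers, 6, 7, 8, 9. Their remainders mod 4 are 2, 3, 0, 1 — pairwise different, as any 4 ≤ 4 consecutive integers have distinct residues.
No two share a residue, so no pair has difference divisible by 4; the claim fails for this set.

No, the set {6, 7, 8, 9} is a counterexample.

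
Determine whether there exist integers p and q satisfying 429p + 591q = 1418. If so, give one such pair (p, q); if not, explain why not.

No such integers exist.

Any value of 429p + 591q is a multiple of gcd(429, 591) = 3.
But 1418 = 3·472 + 2, so 3 ∤ 1418.
Hence no integers p, q satisfy the equation.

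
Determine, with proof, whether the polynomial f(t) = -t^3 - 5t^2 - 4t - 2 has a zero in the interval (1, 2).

f(1) = -12 and f(2) = -38, both negative, so a sign-change argument is unavailable; we show f keeps this sign on the whole interval.
Shift to the endpoint 1: with t = 1 + u (0 < u < 1), one computes f(1 + u) = -u^3 - 8u^2 - 17u - 12.
All 4 nonzero coefficients of this polynomial in u are negative; hence for u > 0 the value is a sum of negative terms (the constant -12 among them).
So f is strictly negative on (1, 2); no root exists in the interval.

No.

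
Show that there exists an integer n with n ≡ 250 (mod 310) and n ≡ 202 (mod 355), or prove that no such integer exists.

Reduce both congruences modulo 5, which divides 310 and 355: they say n ≡ 250 (mod 5) and n ≡ 202 (mod 5).
But 250 mod 5 = 0 while 202 mod 5 = 2, a contradiction.
Hence the system has no solution.

No such integer exists.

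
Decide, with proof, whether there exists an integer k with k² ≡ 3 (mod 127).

No such integer exists.

127 is prime, so by Euler's criterion 3 is a square mod 127 iff 3^((127−1)/2) = 3^63 ≡ 1 (mod 127).
Repeated squaring mod 127: 3^2 = 9 ≡ 9; 3^4 ≡ 9² = 81 ≡ 81; 3^8 ≡ 81² = 6561 ≡ 84; 3^16 ≡ 84² = 7056 ≡ 71; 3^32 ≡ 71² = 5041 ≡ 88.
Since 63 = 32 + 16 + 8 + 4 + 2 + 1, 3^63 ≡ 88 · 71 · 84 · 81 · 9 · 3; multiplying out mod 127: 88·71 = 6248 ≡ 25, then 25·84 = 2100 ≡ 68, then 68·81 = 5508 ≡ 47, then 47·9 = 423 ≡ 42, then 42·3 = 126 ≡ 126. Thus 3^63 ≡ 126 ≡ −1 (mod 127).
The value −1 means 3 is a non-residue modulo 127, so k² ≡ 3 (mod 127) is impossible.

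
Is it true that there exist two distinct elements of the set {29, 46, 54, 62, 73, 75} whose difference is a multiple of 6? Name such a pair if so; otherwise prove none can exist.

Reduce each element modulo 6: 29↦5, 46↦4, 54↦0, 62↦2, 73↦1, 75↦3.
These 6 residues are pairwise different, hence no difference of two elements is divisible by 6.

No such pair exists.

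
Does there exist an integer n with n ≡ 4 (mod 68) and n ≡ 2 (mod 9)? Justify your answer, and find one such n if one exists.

Since 68 and 9 share no common factor, CRT says the pair of congruences has a solution (unique mod 612).
Any solution of the first congruence is n = 4 + 68t; substituting into the second, 68t ≡ 2 − 4 ≡ 7 (mod 9).
68 ≡ 5 (mod 9), so this reads 5t ≡ 7 (mod 9). To invert 5 modulo 9: 9 = 1·5 + 4, 5 = 1·4 + 1, 4 = 4·1 + 0, and unwinding, 1 = 5 − 1·4 = 5 − (9 − 1·5) = −9 + 2·5. Thus 5⁻¹ ≡ 2 (mod 9).
Multiplying by 2: t ≡ 2·7 = 14 ≡ 5 (mod 9).
Taking t = 5 gives n = 4 + 68·5 = 344.
Check: 344 mod 68 = 4, 344 mod 9 = 2. ✓

n = 344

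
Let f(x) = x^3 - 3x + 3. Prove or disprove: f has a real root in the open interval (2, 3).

No such root exists.

The endpoint values f(2) = 5 and f(3) = 21 are both positive. Claim: f(x) > 0 for every x in (2, 3).
Substitute x = 2 + u, where 0 < u < 1 on the interval. Expanding, f(2 + u) = u^3 + 6u^2 + 9u + 5.
All 4 nonzero coefficients of this polynomial in u are positive; hence for u > 0 the value is a sum of positive terms (the constant 5 among them).
Therefore f(x) > 0 throughout (2, 3), and f has no zero there.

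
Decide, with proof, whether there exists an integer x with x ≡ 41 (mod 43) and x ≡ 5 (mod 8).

x = 213

Since 43 and 8 share no common factor, CRT says the pair of congruences has a solution (unique mod 344).
Write x = 41 + 43t and require 41 + 43t ≡ 5 (mod 8), i.e. 43t ≡ 4 (mod 8).
43 ≡ 3 (mod 8), so this reads 3t ≡ 4 (mod 8). Note 3·3 = 9 ≡ 1 (mod 8) (as 9 − 1 = 1·8), so 3⁻¹ ≡ 3.
Therefore t ≡ 3·4 = 12 ≡ 4 (mod 8).
With t = 4: x = 41 + 43·4 = 213.
Indeed 213 ≡ 41 (mod 43) and 213 ≡ 5 (mod 8).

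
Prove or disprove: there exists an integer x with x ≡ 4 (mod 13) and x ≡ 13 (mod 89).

x = 992

Since 13 and 89 share no common factor, CRT says the pair of congruences has a solution (unique mod 1157).
Write x = 4 + 13t and require 4 + 13t ≡ 13 (mod 89), i.e. 13t ≡ 9 (mod 89).
Invert 13 mod 89 by the Euclidean algorithm: 89 = 6·13 + 11, 13 = 1·11 + 2, 11 = 5·2 + 1, 2 = 2·1 + 0; back-substituting, 1 = 11 − 5·2 = 11 − 5·(13 − 1·11) = −5·13 + 6·11 = −5·13 + 6·(89 − 6·13) = 6·89 − 41·13. Hence 13·(-41) ≡ 1, so 13⁻¹ ≡ -41 ≡ 48 (mod 89).
Multiplying by 48: t ≡ 48·9 = 432 ≡ 76 (mod 89).
With t = 76: x = 4 + 13·76 = 992.
Indeed 992 ≡ 4 (mod 13) and 992 ≡ 13 (mod 89).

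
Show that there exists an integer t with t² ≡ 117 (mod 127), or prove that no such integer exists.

t = 25

Take t = 25. Then 25² = 625 = 4·127 + 117, so 25² ≡ 117 (mod 127).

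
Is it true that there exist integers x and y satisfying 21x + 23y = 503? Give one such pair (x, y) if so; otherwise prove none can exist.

Since gcd(21, 23) = 1, every integer is an integer combination of 21 and 23.
Euclidean algorithm: 23 = 1·21 + 2, 21 = 10·2 + 1, 2 = 2·1 + 0.
Unwinding: 1 = 21 − 10·2 = 21 − 10·(23 − 1·21) = −10·23 + 11·21, i.e. 21·11 + 23·(-10) = 1.
Multiplying through by 503: x = 11·503 = 5533, y = (-10)·503 = -5030 is a solution.
Shifting by a multiple of (23, −21) keeps it a solution: x = 5533 − 240·23 = 13, y = -5030 + 240·21 = 10.
Check: 21·13 + 23·10 = 273 + 230 = 503. ✓

x = 13, y = 10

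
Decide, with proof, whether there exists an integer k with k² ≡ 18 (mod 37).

37 is prime, so by Euler's criterion 18 is a square mod 37 iff 18^((37−1)/2) = 18^18 ≡ 1 (mod 37).
Repeated squaring mod 37: 18^2 = 324 ≡ 28; 18^4 ≡ 28² = 784 ≡ 7; 18^8 ≡ 7² = 49 ≡ 12; 18^16 ≡ 12² = 144 ≡ 33.
Since 18 = 16 + 2, 18^18 ≡ 33 · 28; multiplying out mod 37: 33·28 = 924 ≡ 36. Thus 18^18 ≡ 36 ≡ −1 (mod 37).
By Euler's criterion 18 is a quadratic non-residue mod 37: no k satisfies k² ≡ 18 (mod 37).

No, no such integer exists.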